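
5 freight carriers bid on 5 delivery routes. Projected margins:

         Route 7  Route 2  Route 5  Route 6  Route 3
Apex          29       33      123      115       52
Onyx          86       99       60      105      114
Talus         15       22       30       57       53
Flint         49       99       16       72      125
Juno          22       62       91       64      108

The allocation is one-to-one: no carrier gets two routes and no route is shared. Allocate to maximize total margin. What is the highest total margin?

Optimal: Apex→Route 5 ($123k), Onyx→Route 7 ($86k), Talus→Route 6 ($57k), Flint→Route 2 ($99k), Juno→Route 3 ($108k) — total 123+86+57+99+108 = $473k.
Row-greedy (each carrier in turn takes its best remaining route) gives $415k, worse by 58.
Next-best assignment: Apex→Route 5, Onyx→Route 7, Talus→Route 6, Flint→Route 3, Juno→Route 2 = $453k.
Every other assignment is strictly worse.

Max total: $473k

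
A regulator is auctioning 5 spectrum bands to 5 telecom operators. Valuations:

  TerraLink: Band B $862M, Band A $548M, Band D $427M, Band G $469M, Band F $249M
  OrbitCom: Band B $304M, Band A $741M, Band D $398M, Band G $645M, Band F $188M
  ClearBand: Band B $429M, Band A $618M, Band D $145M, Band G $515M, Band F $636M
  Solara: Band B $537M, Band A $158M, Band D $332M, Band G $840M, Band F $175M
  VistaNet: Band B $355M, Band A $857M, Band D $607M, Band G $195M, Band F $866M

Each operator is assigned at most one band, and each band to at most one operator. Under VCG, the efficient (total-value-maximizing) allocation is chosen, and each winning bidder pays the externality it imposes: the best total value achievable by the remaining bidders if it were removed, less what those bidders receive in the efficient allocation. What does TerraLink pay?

TerraLink pays $52M.

Efficient allocation: TerraLink→Band B ($862M), OrbitCom→Band A ($741M), ClearBand→Band F ($636M), Solara→Band G ($840M), VistaNet→Band D ($607M); total welfare W = $3686M.
TerraLink receives Band B at value $862M, so the others get W − 862 = $2824M.
Without TerraLink: best allocation of the remaining 4 bidders over all 5 bands is OrbitCom→Band A ($741M), ClearBand→Band B ($429M), Solara→Band G ($840M), VistaNet→Band F ($866M), total $2876M.
VCG payment = (others' best without TerraLink) − (others' welfare with TerraLink) = 2876 − 2824 = $52M.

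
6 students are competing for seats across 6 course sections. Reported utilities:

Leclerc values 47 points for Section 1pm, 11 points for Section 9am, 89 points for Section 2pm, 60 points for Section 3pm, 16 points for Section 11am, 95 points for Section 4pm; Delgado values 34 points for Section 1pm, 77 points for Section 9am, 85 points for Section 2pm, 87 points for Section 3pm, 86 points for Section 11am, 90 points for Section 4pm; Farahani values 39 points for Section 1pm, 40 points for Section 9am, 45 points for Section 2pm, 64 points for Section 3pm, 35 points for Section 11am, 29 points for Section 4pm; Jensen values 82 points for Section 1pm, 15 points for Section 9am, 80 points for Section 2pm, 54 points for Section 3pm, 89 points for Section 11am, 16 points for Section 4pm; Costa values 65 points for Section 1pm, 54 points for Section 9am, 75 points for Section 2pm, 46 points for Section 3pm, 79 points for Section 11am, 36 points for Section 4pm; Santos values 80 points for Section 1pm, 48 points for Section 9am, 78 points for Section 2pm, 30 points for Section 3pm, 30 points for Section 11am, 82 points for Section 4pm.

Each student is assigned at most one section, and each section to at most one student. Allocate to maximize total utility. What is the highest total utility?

Optimal: Leclerc→Section 4pm (95 points), Delgado→Section 9am (77 points), Farahani→Section 3pm (64 points), Jensen→Section 11am (89 points), Costa→Section 2pm (75 points), Santos→Section 1pm (80 points) — total 95+77+64+89+75+80 = 480 points.
Swapping Costa↔Santos (Costa→Section 1pm 65 points, Santos→Section 2pm 78 points) loses 12.

Maximum total: 480 points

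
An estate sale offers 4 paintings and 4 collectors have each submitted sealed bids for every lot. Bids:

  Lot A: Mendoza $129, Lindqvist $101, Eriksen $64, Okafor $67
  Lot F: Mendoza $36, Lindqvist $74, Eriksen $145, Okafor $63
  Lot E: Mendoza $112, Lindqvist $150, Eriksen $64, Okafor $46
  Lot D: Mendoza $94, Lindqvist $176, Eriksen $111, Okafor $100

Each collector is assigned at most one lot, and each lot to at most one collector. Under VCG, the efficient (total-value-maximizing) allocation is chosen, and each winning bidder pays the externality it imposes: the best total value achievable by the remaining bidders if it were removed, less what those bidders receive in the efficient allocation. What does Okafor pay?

Efficient allocation: Mendoza→Lot A ($129), Lindqvist→Lot E ($150), Eriksen→Lot F ($145), Okafor→Lot D ($100); total welfare W = $524.
Okafor receives Lot D at value $100, so the others get W − 100 = $424.
Without Okafor: best allocation of the remaining 3 bidders over all 4 lots is Mendoza→Lot A ($129), Lindqvist→Lot D ($176), Eriksen→Lot F ($145), total $450.
VCG payment = (others' best without Okafor) − (others' welfare with Okafor) = 450 − 424 = $26.

Okafor pays $26.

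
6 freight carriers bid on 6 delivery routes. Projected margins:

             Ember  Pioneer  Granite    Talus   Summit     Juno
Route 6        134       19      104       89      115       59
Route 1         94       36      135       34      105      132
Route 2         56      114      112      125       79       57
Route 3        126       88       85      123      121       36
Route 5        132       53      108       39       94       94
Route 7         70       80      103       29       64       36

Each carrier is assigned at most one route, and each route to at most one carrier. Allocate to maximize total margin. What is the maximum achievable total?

Maximum total: $719k

This is a one-to-one assignment (maximum-weight bipartite matching).
Optimal: Ember→Route 5 ($132k), Pioneer→Route 2 ($114k), Granite→Route 7 ($103k), Talus→Route 3 ($123k), Summit→Route 6 ($115k), Juno→Route 1 ($132k) — total 132+114+103+123+115+132 = $719k.
Column-greedy (each route in turn goes to its best remaining carrier) gives $689k, worse by 30.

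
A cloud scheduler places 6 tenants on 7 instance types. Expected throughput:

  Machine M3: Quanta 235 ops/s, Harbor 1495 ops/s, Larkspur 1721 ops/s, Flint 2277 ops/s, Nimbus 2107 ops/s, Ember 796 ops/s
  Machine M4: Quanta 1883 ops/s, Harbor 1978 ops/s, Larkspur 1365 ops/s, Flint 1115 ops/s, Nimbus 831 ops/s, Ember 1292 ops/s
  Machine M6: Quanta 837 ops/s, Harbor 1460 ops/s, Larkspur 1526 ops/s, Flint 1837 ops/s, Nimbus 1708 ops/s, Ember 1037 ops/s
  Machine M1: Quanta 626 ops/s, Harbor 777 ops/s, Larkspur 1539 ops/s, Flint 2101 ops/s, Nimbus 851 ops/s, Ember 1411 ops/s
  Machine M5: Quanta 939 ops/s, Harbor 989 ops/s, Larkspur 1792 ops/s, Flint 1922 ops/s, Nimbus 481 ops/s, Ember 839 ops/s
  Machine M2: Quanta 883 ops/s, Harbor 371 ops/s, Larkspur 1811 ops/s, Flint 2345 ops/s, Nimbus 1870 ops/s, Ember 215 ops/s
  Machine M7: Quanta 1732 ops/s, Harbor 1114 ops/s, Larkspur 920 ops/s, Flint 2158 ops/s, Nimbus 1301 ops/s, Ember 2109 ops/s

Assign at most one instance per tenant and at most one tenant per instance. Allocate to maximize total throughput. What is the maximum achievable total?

Optimal: Quanta→Machine M4 (1883 ops/s), Harbor→Machine M6 (1460 ops/s), Larkspur→Machine M5 (1792 ops/s), Flint→Machine M2 (2345 ops/s), Nimbus→Machine M3 (2107 ops/s), Ember→Machine M7 (2109 ops/s) — total 1883+1460+1792+2345+2107+2109 = 11696 ops/s.
Column-greedy (each instance in turn goes to its best remaining tenant) gives 8656 ops/s, worse by 3040.
Next-best assignment: Quanta→Machine M4, Harbor→Machine M6, Larkspur→Machine M2, Flint→Machine M1, Nimbus→Machine M3, Ember→Machine M7 = 11471 ops/s.

Maximum total: 11696 ops/s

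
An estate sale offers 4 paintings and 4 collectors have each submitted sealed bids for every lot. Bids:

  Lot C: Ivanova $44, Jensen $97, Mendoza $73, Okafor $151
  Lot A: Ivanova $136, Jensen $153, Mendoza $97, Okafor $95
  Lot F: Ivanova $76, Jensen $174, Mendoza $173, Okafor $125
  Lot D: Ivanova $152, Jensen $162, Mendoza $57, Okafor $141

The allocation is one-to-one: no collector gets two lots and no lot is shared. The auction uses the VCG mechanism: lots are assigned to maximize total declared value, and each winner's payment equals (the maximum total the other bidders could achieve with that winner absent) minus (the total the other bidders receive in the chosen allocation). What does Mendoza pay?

Efficient allocation: Ivanova→Lot D ($152), Jensen→Lot A ($153), Mendoza→Lot F ($173), Okafor→Lot C ($151); total welfare W = $629.
Mendoza receives Lot F at value $173, so the others get W − 173 = $456.
Without Mendoza: best allocation of the remaining 3 bidders over all 4 lots is Ivanova→Lot D ($152), Jensen→Lot F ($174), Okafor→Lot C ($151), total $477.
VCG payment = (others' best without Mendoza) − (others' welfare with Mendoza) = 477 − 456 = $21.

Mendoza pays $21.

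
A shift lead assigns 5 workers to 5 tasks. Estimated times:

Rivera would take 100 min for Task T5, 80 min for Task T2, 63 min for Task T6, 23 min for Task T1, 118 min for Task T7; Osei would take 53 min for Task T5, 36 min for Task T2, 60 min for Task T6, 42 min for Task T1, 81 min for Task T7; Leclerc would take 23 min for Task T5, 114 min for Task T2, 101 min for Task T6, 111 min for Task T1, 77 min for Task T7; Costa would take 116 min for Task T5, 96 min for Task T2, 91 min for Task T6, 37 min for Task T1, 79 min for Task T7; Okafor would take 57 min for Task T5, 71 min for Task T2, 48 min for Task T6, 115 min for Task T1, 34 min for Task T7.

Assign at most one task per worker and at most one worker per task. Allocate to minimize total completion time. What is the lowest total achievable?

This is a one-to-one assignment (minimum-cost bipartite matching).
Optimal: Rivera→Task T6 (63 min), Osei→Task T2 (36 min), Leclerc→Task T5 (23 min), Costa→Task T1 (37 min), Okafor→Task T7 (34 min) — total 63+36+23+37+34 = 193 min.
Row-greedy (each worker in turn takes its cheapest remaining task) gives 209 min, worse by 16.
Next-best assignment: Rivera→Task T1, Osei→Task T2, Leclerc→Task T5, Costa→Task T6, Okafor→Task T7 = 207 min.
Every other assignment is strictly worse.

Minimum total: 193 min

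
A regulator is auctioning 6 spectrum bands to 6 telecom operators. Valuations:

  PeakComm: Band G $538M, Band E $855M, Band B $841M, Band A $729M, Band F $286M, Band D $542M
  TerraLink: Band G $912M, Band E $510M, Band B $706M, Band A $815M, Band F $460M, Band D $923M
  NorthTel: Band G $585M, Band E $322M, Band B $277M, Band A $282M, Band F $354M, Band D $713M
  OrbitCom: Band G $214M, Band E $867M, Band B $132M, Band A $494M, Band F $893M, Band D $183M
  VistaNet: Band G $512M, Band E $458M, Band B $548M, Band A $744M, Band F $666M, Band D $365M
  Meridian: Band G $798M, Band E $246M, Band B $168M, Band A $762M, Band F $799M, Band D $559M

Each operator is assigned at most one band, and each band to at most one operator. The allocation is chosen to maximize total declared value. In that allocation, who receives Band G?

TerraLink receives Band G.

Optimal: PeakComm→Band B ($841M), TerraLink→Band G ($912M), NorthTel→Band D ($713M), OrbitCom→Band E ($867M), VistaNet→Band A ($744M), Meridian→Band F ($799M) — total 841+912+713+867+744+799 = $4876M.
Row-greedy (each operator in turn takes its best remaining band) gives $4168M, worse by 708.
TerraLink's own top band is Band D ($923M), but forcing TerraLink→Band D and reassigning the rest optimally gives only $4759M — worse by 117.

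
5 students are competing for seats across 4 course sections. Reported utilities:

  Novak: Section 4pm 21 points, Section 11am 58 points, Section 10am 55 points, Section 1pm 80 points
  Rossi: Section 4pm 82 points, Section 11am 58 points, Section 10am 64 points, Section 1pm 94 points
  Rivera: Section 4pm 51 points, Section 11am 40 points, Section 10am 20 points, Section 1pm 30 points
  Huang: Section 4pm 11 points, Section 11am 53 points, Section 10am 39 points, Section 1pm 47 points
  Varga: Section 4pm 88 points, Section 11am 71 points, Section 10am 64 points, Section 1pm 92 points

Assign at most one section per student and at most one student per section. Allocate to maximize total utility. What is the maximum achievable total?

This is the linear assignment problem.
Optimal: Varga→Section 4pm (88 points), Huang→Section 11am (53 points), Novak→Section 10am (55 points), Rossi→Section 1pm (94 points) — total 88+53+55+94 = 290 points.
Column-greedy (each section in turn goes to its best remaining student) gives 257 points, worse by 33.
Next-best assignment: Varga→Section 4pm, Huang→Section 11am, Rossi→Section 10am, Novak→Section 1pm = 285 points.

Maximum total: 290 points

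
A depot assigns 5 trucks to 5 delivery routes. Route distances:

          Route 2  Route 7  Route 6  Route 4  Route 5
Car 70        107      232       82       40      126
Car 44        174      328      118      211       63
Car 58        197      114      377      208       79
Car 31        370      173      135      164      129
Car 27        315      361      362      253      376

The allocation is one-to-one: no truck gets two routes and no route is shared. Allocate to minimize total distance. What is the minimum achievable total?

Optimal: Car 70→Route 4 (40 km), Car 44→Route 5 (63 km), Car 58→Route 7 (114 km), Car 31→Route 6 (135 km), Car 27→Route 2 (315 km) — total 40+63+114+135+315 = 667 km.
Column-greedy (each route in turn goes to its cheapest remaining truck) gives 879 km, worse by 212.
Next-best assignment: Car 70→Route 2, Car 44→Route 5, Car 58→Route 7, Car 31→Route 6, Car 27→Route 4 = 672 km.

Minimum total: 667 km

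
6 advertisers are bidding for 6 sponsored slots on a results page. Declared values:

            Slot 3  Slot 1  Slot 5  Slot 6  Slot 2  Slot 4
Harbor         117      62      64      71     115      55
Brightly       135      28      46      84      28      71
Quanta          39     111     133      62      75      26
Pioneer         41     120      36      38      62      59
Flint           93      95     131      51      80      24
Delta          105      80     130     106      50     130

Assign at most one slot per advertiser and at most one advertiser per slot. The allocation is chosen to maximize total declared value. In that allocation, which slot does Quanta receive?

Optimal: Harbor→Slot 2 ($115), Brightly→Slot 3 ($135), Quanta→Slot 6 ($62), Pioneer→Slot 1 ($120), Flint→Slot 5 ($131), Delta→Slot 4 ($130) — total 115+135+62+120+131+130 = $693.
Max-entry greedy (repeatedly take the single best remaining cell) gives $684, worse by 9.
Swapping Harbor↔Quanta (Harbor→Slot 6 $71, Quanta→Slot 2 $75) loses 31.
Quanta's own top slot is Slot 5 ($133), but forcing Quanta→Slot 5 and reassigning the rest optimally gives only $684 — worse by 9.

Quanta receives Slot 6.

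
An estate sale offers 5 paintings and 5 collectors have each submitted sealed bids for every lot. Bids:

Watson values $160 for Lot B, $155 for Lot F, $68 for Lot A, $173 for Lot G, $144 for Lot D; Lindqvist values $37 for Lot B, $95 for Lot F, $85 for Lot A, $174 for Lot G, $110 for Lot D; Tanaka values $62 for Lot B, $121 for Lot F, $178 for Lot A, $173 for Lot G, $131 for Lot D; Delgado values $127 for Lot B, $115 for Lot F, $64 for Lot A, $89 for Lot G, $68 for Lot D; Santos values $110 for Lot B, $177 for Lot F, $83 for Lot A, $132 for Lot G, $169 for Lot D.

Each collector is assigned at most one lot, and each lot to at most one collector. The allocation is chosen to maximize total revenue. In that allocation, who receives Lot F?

This is a one-to-one assignment (maximum-weight bipartite matching).
Optimal: Watson→Lot F ($155), Lindqvist→Lot G ($174), Tanaka→Lot A ($178), Delgado→Lot B ($127), Santos→Lot D ($169) — total 155+174+178+127+169 = $803.
Column-greedy (each lot in turn goes to its best remaining collector) gives $757, worse by 46.
Next-best assignment: Watson→Lot D, Lindqvist→Lot G, Tanaka→Lot A, Delgado→Lot B, Santos→Lot F = $800.
No other one-to-one assignment exceeds $803.
Watson's own top lot is Lot G ($173), but forcing Watson→Lot G and reassigning the rest optimally gives only $765 — worse by 38.

Watson receives Lot F.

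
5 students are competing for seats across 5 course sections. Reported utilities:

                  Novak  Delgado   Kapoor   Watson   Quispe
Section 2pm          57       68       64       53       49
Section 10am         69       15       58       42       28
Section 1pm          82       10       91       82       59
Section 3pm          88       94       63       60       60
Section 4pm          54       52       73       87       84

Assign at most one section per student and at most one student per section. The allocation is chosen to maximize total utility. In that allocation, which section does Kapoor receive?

This is a one-to-one assignment (maximum-weight bipartite matching).
Optimal: Novak→Section 10am (69 points), Delgado→Section 3pm (94 points), Kapoor→Section 2pm (64 points), Watson→Section 1pm (82 points), Quispe→Section 4pm (84 points) — total 69+94+64+82+84 = 393 points.
Column-greedy (each section in turn goes to its best remaining student) gives 372 points, worse by 21.
Swapping Quispe↔Kapoor (Quispe→Section 2pm 49 points, Kapoor→Section 4pm 73 points) loses 26.
Every other assignment is strictly worse.
Kapoor's own top section is Section 1pm (91 points), but forcing Kapoor→Section 1pm and reassigning the rest optimally gives only 391 points — worse by 2.

Kapoor receives Section 2pm.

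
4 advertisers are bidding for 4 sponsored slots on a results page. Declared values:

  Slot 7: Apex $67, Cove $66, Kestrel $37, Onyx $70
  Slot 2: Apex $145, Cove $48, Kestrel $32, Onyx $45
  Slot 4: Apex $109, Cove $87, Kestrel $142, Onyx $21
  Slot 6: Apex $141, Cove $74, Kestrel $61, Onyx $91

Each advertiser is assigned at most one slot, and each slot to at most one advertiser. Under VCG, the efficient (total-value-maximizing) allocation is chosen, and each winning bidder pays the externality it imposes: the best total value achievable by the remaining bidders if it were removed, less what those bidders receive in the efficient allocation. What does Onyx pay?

Efficient allocation: Apex→Slot 2 ($145), Cove→Slot 7 ($66), Kestrel→Slot 4 ($142), Onyx→Slot 6 ($91); total welfare W = $444.
Onyx receives Slot 6 at value $91, so the others get W − 91 = $353.
Without Onyx: best allocation of the remaining 3 bidders over all 4 slots is Apex→Slot 2 ($145), Cove→Slot 6 ($74), Kestrel→Slot 4 ($142), total $361.
VCG payment = (others' best without Onyx) − (others' welfare with Onyx) = 361 − 353 = $8.

Onyx pays $8.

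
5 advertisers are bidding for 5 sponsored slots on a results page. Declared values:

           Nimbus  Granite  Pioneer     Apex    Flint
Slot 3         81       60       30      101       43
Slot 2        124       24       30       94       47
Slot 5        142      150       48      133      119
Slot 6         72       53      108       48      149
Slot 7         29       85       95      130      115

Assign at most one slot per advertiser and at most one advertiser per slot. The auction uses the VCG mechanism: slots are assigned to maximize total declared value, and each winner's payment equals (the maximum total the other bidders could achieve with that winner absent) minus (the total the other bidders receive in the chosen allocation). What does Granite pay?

Efficient allocation: Nimbus→Slot 2 ($124), Granite→Slot 5 ($150), Pioneer→Slot 7 ($95), Apex→Slot 3 ($101), Flint→Slot 6 ($149); total welfare W = $619.
Granite receives Slot 5 at value $150, so the others get W − 150 = $469.
Without Granite: best allocation of the remaining 4 bidders over all 5 slots is Nimbus→Slot 2 ($124), Pioneer→Slot 7 ($95), Apex→Slot 5 ($133), Flint→Slot 6 ($149), total $501.
VCG payment = (others' best without Granite) − (others' welfare with Granite) = 501 − 469 = $32.

Granite pays $32.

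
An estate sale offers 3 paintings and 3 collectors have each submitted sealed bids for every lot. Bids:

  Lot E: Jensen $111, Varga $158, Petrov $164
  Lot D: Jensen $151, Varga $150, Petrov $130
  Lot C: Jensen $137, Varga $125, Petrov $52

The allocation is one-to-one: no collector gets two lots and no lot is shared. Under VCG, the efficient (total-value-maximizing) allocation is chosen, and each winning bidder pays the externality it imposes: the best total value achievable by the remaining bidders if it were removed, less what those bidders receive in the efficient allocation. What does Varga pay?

Efficient allocation: Jensen→Lot C ($137), Varga→Lot D ($150), Petrov→Lot E ($164); total welfare W = $451.
Varga receives Lot D at value $150, so the others get W − 150 = $301.
Without Varga: best allocation of the remaining 2 bidders over all 3 lots is Jensen→Lot D ($151), Petrov→Lot E ($164), total $315.
VCG payment = (others' best without Varga) − (others' welfare with Varga) = 315 − 301 = $14.

Varga pays $14.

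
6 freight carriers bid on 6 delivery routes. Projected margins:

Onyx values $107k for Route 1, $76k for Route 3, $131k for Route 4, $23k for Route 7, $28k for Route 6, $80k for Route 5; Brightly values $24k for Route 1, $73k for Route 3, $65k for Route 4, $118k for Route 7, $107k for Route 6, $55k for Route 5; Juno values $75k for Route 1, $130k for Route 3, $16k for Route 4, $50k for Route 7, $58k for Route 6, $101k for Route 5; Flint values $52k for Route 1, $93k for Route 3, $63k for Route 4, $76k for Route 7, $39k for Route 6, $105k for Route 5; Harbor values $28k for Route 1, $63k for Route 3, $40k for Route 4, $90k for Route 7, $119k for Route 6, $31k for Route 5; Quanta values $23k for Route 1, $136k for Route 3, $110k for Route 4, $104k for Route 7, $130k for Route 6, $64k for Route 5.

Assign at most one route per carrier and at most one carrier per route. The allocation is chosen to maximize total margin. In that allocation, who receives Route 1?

Optimal: Onyx→Route 1 ($107k), Brightly→Route 7 ($118k), Juno→Route 3 ($130k), Flint→Route 5 ($105k), Harbor→Route 6 ($119k), Quanta→Route 4 ($110k) — total 107+118+130+105+119+110 = $689k.
Row-greedy (each carrier in turn takes its best remaining route) gives $626k, worse by 63.
Every other assignment is strictly worse.
Onyx's own top route is Route 4 ($131k), but forcing Onyx→Route 4 and reassigning the rest optimally gives only $684k — worse by 5.

Onyx receives Route 1.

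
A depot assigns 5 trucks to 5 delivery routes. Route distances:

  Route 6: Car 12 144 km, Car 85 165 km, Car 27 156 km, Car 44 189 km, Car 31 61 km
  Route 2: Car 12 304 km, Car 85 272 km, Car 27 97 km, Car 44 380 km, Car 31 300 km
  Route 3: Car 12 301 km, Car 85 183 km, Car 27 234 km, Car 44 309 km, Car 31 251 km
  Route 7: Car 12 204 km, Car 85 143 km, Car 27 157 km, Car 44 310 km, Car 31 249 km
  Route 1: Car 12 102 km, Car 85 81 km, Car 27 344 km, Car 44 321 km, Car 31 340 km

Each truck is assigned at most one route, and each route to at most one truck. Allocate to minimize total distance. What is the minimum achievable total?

Optimal: Car 12→Route 1 (102 km), Car 85→Route 7 (143 km), Car 27→Route 2 (97 km), Car 44→Route 3 (309 km), Car 31→Route 6 (61 km) — total 102+143+97+309+61 = 712 km.
Row-greedy (each truck in turn takes its cheapest remaining route) gives 782 km, worse by 70.
Swapping Car 27↔Car 12 (Car 27→Route 1 344 km, Car 12→Route 2 304 km) adds 449.
Every other assignment is strictly worse.

Minimum total: 712 km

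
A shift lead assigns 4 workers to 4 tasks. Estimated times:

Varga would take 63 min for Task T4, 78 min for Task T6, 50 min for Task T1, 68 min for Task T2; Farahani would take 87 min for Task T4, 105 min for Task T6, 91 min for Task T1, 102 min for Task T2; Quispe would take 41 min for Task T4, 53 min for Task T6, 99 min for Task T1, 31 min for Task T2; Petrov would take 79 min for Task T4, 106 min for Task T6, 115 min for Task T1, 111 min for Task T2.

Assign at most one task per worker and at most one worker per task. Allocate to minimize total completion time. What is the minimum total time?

Minimum total: 265 min

This is a one-to-one assignment (minimum-cost bipartite matching).
Optimal: Varga→Task T1 (50 min), Farahani→Task T6 (105 min), Quispe→Task T2 (31 min), Petrov→Task T4 (79 min) — total 50+105+31+79 = 265 min.
Column-greedy (each task in turn goes to its cheapest remaining worker) gives 321 min, worse by 56.
Checked against all permutations: 265 min is optimal.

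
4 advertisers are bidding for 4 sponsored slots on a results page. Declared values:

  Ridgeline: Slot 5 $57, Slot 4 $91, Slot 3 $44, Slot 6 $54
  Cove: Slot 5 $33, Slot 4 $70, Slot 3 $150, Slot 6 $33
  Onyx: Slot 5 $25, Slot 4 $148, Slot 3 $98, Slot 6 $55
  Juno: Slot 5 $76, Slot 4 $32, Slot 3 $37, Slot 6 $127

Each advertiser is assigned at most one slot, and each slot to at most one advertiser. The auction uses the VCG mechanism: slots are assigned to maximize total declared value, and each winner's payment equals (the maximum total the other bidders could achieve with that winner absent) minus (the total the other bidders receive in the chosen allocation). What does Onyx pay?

Onyx pays $34.

Efficient allocation: Ridgeline→Slot 5 ($57), Cove→Slot 3 ($150), Onyx→Slot 4 ($148), Juno→Slot 6 ($127); total welfare W = $482.
Onyx receives Slot 4 at value $148, so the others get W − 148 = $334.
Without Onyx: best allocation of the remaining 3 bidders over all 4 slots is Ridgeline→Slot 4 ($91), Cove→Slot 3 ($150), Juno→Slot 6 ($127), total $368.
VCG payment = (others' best without Onyx) − (others' welfare with Onyx) = 368 − 334 = $34.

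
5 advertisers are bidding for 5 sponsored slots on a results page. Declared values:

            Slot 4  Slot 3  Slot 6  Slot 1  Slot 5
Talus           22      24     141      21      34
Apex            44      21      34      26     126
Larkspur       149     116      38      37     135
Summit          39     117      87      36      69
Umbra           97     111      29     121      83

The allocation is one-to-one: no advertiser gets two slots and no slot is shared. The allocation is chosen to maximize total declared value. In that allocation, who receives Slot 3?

This is the linear assignment problem.
Optimal: Talus→Slot 6 ($141), Apex→Slot 5 ($126), Larkspur→Slot 4 ($149), Summit→Slot 3 ($117), Umbra→Slot 1 ($121) — total 141+126+149+117+121 = $654.

Summit receives Slot 3.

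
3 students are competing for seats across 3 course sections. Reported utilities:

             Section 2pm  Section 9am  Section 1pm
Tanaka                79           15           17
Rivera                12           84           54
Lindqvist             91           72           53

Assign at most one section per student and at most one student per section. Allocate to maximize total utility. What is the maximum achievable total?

Optimal: Tanaka→Section 2pm (79 points), Rivera→Section 9am (84 points), Lindqvist→Section 1pm (53 points) — total 79+84+53 = 216 points.
Column-greedy (each section in turn goes to its best remaining student) gives 192 points, worse by 24.
Next-best assignment: Tanaka→Section 2pm, Rivera→Section 1pm, Lindqvist→Section 9am = 205 points.
Swapping Rivera↔Tanaka (Rivera→Section 2pm 12 points, Tanaka→Section 9am 15 points) loses 136.

Max total: 216 points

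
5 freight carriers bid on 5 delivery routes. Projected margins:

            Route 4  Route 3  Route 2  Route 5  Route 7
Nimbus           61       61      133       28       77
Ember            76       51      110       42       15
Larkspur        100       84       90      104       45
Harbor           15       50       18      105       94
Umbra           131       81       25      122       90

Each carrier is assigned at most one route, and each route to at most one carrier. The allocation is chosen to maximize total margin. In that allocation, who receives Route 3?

Ember receives Route 3.

This is the linear assignment problem.
Optimal: Nimbus→Route 2 ($133k), Ember→Route 3 ($51k), Larkspur→Route 5 ($104k), Harbor→Route 7 ($94k), Umbra→Route 4 ($131k) — total 133+51+104+94+131 = $513k.
Row-greedy (each carrier in turn takes its best remaining route) gives $488k, worse by 25.
Swapping Harbor↔Umbra (Harbor→Route 4 $15k, Umbra→Route 7 $90k) loses 120.
No other one-to-one assignment exceeds $513k.
Ember's own top route is Route 2 ($110k), but forcing Ember→Route 2 and reassigning the rest optimally gives only $507k — worse by 6.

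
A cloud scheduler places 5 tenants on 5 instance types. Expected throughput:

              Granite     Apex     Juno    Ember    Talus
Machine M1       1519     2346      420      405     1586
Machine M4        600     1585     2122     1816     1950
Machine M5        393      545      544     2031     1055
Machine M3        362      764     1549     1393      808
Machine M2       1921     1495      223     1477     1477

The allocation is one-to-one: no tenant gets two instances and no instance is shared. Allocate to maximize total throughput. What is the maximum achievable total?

Treat this as an assignment problem: match each tenant to one instance.
Optimal: Granite→Machine M2 (1921 ops/s), Apex→Machine M1 (2346 ops/s), Juno→Machine M3 (1549 ops/s), Ember→Machine M5 (2031 ops/s), Talus→Machine M4 (1950 ops/s) — total 1921+2346+1549+2031+1950 = 9797 ops/s.
Next-best assignment: Granite→Machine M2, Apex→Machine M1, Juno→Machine M4, Ember→Machine M5, Talus→Machine M3 = 9228 ops/s.
Every other assignment is strictly worse.

Max total: 9797 ops/s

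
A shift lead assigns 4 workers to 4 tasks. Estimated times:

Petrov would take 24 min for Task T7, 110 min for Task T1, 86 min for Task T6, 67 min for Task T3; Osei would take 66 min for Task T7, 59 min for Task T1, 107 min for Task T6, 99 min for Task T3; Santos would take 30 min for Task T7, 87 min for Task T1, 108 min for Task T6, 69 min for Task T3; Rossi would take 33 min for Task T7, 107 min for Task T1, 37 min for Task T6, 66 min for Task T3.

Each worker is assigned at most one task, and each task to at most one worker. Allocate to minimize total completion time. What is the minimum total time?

Minimum total: 189 min

Treat this as an assignment problem: match each worker to one task.
Optimal: Petrov→Task T7 (24 min), Osei→Task T1 (59 min), Santos→Task T3 (69 min), Rossi→Task T6 (37 min) — total 24+59+69+37 = 189 min.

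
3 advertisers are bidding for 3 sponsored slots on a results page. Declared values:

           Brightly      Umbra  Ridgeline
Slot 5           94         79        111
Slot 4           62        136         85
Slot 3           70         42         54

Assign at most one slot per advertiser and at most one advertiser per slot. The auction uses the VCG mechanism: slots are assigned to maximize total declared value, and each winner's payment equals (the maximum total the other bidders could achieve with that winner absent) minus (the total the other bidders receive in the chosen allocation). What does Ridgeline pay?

Ridgeline pays $24.

Efficient allocation: Brightly→Slot 3 ($70), Umbra→Slot 4 ($136), Ridgeline→Slot 5 ($111); total welfare W = $317.
Ridgeline receives Slot 5 at value $111, so the others get W − 111 = $206.
Without Ridgeline: best allocation of the remaining 2 bidders over all 3 slots is Brightly→Slot 5 ($94), Umbra→Slot 4 ($136), total $230.
VCG payment = (others' best without Ridgeline) − (others' welfare with Ridgeline) = 230 − 206 = $24.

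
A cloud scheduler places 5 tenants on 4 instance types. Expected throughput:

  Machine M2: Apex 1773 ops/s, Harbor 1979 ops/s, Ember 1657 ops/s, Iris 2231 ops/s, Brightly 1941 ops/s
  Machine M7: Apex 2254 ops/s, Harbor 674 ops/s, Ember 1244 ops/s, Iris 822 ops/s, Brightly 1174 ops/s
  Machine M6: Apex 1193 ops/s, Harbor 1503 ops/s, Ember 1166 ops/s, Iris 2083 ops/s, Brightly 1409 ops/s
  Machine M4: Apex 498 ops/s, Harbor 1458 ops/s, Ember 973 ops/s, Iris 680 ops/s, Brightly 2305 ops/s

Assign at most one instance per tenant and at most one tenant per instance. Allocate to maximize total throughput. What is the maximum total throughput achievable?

Max total: 8621 ops/s

Optimal: Harbor→Machine M2 (1979 ops/s), Apex→Machine M7 (2254 ops/s), Iris→Machine M6 (2083 ops/s), Brightly→Machine M4 (2305 ops/s) — total 1979+2254+2083+2305 = 8621 ops/s.
Max-entry greedy (repeatedly take the single best remaining cell) gives 8293 ops/s, worse by 328.
Swapping Brightly↔Harbor (Brightly→Machine M2 1941 ops/s, Harbor→Machine M4 1458 ops/s) loses 885.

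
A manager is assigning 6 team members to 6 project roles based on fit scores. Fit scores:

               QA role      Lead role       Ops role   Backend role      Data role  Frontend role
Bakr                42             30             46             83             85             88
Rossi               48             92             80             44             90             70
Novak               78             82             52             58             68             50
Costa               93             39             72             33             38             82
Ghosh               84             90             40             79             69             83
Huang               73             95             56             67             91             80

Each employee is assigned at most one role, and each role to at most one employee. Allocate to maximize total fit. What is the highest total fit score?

This is a one-to-one assignment (maximum-weight bipartite matching).
Optimal: Bakr→Frontend role (88 pts), Rossi→Ops role (80 pts), Novak→Lead role (82 pts), Costa→QA role (93 pts), Ghosh→Backend role (79 pts), Huang→Data role (91 pts) — total 88+80+82+93+79+91 = 513 pts.
Max-entry greedy (repeatedly take the single best remaining cell) gives 497 pts, worse by 16.

Maximum total: 513 pts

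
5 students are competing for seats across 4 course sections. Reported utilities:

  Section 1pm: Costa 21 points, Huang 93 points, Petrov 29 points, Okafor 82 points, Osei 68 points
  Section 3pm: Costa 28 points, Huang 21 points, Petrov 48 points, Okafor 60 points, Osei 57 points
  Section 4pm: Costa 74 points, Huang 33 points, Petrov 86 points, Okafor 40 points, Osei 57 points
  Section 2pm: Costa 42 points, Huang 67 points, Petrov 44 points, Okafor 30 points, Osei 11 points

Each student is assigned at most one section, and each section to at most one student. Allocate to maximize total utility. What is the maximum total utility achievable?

Optimal: Okafor→Section 1pm (82 points), Osei→Section 3pm (57 points), Petrov→Section 4pm (86 points), Huang→Section 2pm (67 points) — total 82+57+86+67 = 292 points.
Column-greedy (each section in turn goes to its best remaining student) gives 281 points, worse by 11.

Max total: 292 points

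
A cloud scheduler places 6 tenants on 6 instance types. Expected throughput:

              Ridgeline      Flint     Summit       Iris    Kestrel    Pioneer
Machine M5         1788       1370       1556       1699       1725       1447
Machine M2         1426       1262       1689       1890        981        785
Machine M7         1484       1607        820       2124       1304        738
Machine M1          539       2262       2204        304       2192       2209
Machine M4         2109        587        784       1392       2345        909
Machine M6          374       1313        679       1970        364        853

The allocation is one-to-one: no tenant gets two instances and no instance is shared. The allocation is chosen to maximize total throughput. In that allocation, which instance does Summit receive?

Optimal: Ridgeline→Machine M5 (1788 ops/s), Flint→Machine M7 (1607 ops/s), Summit→Machine M2 (1689 ops/s), Iris→Machine M6 (1970 ops/s), Kestrel→Machine M4 (2345 ops/s), Pioneer→Machine M1 (2209 ops/s) — total 1788+1607+1689+1970+2345+2209 = 11608 ops/s.
Column-greedy (each instance in turn goes to its best remaining tenant) gives 10518 ops/s, worse by 1090.
Next-best assignment: Ridgeline→Machine M5, Flint→Machine M6, Summit→Machine M2, Iris→Machine M7, Kestrel→Machine M4, Pioneer→Machine M1 = 11468 ops/s.
Checked against all permutations: 11608 ops/s is optimal.
Summit's own top instance is Machine M1 (2204 ops/s), but forcing Summit→Machine M1 and reassigning the rest optimally gives only 10999 ops/s — worse by 609.

Summit receives Machine M2.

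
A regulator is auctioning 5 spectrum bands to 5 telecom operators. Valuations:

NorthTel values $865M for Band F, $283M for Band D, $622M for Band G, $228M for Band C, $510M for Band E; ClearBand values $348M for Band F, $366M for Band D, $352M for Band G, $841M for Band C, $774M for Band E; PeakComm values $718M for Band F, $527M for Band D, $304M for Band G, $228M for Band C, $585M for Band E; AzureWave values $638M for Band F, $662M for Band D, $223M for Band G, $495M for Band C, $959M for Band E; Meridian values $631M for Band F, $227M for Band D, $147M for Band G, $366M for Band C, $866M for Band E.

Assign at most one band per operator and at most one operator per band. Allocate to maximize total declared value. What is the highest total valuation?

Max total: $3709M

This is a one-to-one assignment (maximum-weight bipartite matching).
Optimal: NorthTel→Band G ($622M), ClearBand→Band C ($841M), PeakComm→Band F ($718M), AzureWave→Band D ($662M), Meridian→Band E ($866M) — total 622+841+718+662+866 = $3709M.
Row-greedy (each operator in turn takes its best remaining band) gives $3100M, worse by 609.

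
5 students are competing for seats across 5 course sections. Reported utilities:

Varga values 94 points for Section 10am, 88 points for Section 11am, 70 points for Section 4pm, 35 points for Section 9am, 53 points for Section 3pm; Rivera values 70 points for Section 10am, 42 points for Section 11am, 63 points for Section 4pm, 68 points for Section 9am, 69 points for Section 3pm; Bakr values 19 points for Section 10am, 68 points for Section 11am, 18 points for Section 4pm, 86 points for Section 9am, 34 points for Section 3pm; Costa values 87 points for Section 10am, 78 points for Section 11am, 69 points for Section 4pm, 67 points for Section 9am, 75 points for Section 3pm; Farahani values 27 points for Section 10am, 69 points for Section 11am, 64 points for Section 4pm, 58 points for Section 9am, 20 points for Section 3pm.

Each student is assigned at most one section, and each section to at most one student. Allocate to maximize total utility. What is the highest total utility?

Max total: 394 points

Optimal: Varga→Section 11am (88 points), Rivera→Section 3pm (69 points), Bakr→Section 9am (86 points), Costa→Section 10am (87 points), Farahani→Section 4pm (64 points) — total 88+69+86+87+64 = 394 points.
Row-greedy (each student in turn takes its best remaining section) gives 391 points, worse by 3.
Next-best assignment: Varga→Section 10am, Rivera→Section 3pm, Bakr→Section 9am, Costa→Section 11am, Farahani→Section 4pm = 391 points.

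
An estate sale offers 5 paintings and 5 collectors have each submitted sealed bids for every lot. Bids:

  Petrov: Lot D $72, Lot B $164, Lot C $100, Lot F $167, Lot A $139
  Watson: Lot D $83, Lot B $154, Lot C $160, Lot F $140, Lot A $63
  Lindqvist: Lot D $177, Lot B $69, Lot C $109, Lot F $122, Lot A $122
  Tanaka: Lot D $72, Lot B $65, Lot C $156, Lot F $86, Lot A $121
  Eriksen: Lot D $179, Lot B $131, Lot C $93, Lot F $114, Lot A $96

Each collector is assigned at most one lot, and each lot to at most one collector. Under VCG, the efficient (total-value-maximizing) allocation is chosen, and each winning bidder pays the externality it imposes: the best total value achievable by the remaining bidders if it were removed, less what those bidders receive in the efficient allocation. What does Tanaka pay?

Efficient allocation: Petrov→Lot F ($167), Watson→Lot B ($154), Lindqvist→Lot A ($122), Tanaka→Lot C ($156), Eriksen→Lot D ($179); total welfare W = $778.
Tanaka receives Lot C at value $156, so the others get W − 156 = $622.
Without Tanaka: best allocation of the remaining 4 bidders over all 5 lots is Petrov→Lot F ($167), Watson→Lot C ($160), Lindqvist→Lot D ($177), Eriksen→Lot B ($131), total $635.
VCG payment = (others' best without Tanaka) − (others' welfare with Tanaka) = 635 − 622 = $13.

Tanaka pays $13.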